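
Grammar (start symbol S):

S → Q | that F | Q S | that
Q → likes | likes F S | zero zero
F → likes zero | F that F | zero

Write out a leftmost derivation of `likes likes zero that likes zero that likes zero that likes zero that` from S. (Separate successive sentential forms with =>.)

S => Q   [S → Q]
Q => likes F S   [Q → likes F S]
likes F S => likes F that F S   [F → F that F]
likes F that F S => likes likes zero that F S   [F → likes zero]
likes likes zero that F S => likes likes zero that F that F S   [F → F that F]
likes likes zero that F that F S => likes likes zero that F that F that F S   [F → F that F]
likes likes zero that F that F that F S => likes likes zero that likes zero that F that F S   [F → likes zero]
likes likes zero that likes zero that F that F S => likes likes zero that likes zero that likes zero that F S   [F → likes zero]
likes likes zero that likes zero that likes zero that F S => likes likes zero that likes zero that likes zero that likes zero S   [F → likes zero]
likes likes zero that likes zero that likes zero that likes zero S => likes likes zero that likes zero that likes zero that likes zero that   [S → that]

S => Q => likes F S => likes F that F S => likes likes zero that F S => likes likes zero that F that F S => likes likes zero that F that F that F S => likes likes zero that likes zero that F that F S => likes likes zero that likes zero that likes zero that F S => likes likes zero that likes zero that likes zero that likes zero S => likes likes zero that likes zero that likes zero that likes zero that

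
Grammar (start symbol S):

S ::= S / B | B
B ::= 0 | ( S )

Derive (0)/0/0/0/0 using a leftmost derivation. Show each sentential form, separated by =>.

S=>S/B=>S/B/B=>S/B/B/B=>S/B/B/B/B=>B/B/B/B/B=>(S)/B/B/B/B=>(B)/B/B/B/B=>(0)/B/B/B/B=>(0)/0/B/B/B=>(0)/0/0/B/B=>(0)/0/0/0/B=>(0)/0/0/0/0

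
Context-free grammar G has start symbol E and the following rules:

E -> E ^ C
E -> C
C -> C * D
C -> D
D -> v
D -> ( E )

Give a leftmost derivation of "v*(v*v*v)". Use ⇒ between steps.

E ⇒ C ⇒ C*D ⇒ D*D ⇒ v*D ⇒ v*(E) ⇒ v*(C) ⇒ v*(C*D) ⇒ v*(C*D*D) ⇒ v*(D*D*D) ⇒ v*(v*D*D) ⇒ v*(v*v*D) ⇒ v*(v*v*v)

E ⇒ C   [E -> C]
C ⇒ C*D   [C -> C * D]
C*D ⇒ D*D   [C -> D]
D*D ⇒ v*D   [D -> v]
v*D ⇒ v*(E)   [D -> ( E )]
v*(E) ⇒ v*(C)   [E -> C]
v*(C) ⇒ v*(C*D)   [C -> C * D]
v*(C*D) ⇒ v*(C*D*D)   [C -> C * D]
v*(C*D*D) ⇒ v*(D*D*D)   [C -> D]
v*(D*D*D) ⇒ v*(v*D*D)   [D -> v]
v*(v*D*D) ⇒ v*(v*v*D)   [D -> v]
v*(v*v*D) ⇒ v*(v*v*v)   [D -> v]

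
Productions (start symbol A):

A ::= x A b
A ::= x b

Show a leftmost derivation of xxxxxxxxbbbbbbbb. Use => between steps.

A => xAb => xxAbb => xxxAbbb => xxxxAbbbb => xxxxxAbbbbb => xxxxxxAbbbbbb => xxxxxxxAbbbbbbb => xxxxxxxxbbbbbbbb

A => xAb   [A ::= x A b]
xAb => xxAbb   [A ::= x A b]
xxAbb => xxxAbbb   [A ::= x A b]
xxxAbbb => xxxxAbbbb   [A ::= x A b]
xxxxAbbbb => xxxxxAbbbbb   [A ::= x A b]
xxxxxAbbbbb => xxxxxxAbbbbbb   [A ::= x A b]
xxxxxxAbbbbbb => xxxxxxxAbbbbbbb   [A ::= x A b]
xxxxxxxAbbbbbbb => xxxxxxxxbbbbbbbb   [A ::= x b]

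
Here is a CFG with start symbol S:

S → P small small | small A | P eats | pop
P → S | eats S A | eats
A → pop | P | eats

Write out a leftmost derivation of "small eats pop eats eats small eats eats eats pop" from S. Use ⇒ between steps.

S ⇒ small A   [S → small A]
small A ⇒ small P   [A → P]
small P ⇒ small eats S A   [P → eats S A]
small eats S A ⇒ small eats pop A   [S → pop]
small eats pop A ⇒ small eats pop P   [A → P]
small eats pop P ⇒ small eats pop eats S A   [P → eats S A]
small eats pop eats S A ⇒ small eats pop eats P eats A   [S → P eats]
small eats pop eats P eats A ⇒ small eats pop eats eats S A eats A   [P → eats S A]
small eats pop eats eats S A eats A ⇒ small eats pop eats eats small A A eats A   [S → small A]
small eats pop eats eats small A A eats A ⇒ small eats pop eats eats small eats A eats A   [A → eats]
small eats pop eats eats small eats A eats A ⇒ small eats pop eats eats small eats eats eats A   [A → eats]
small eats pop eats eats small eats eats eats A ⇒ small eats pop eats eats small eats eats eats pop   [A → pop]

S ⇒ small A ⇒ small P ⇒ small eats S A ⇒ small eats pop A ⇒ small eats pop P ⇒ small eats pop eats S A ⇒ small eats pop eats P eats A ⇒ small eats pop eats eats S A eats A ⇒ small eats pop eats eats small A A eats A ⇒ small eats pop eats eats small eats A eats A ⇒ small eats pop eats eats small eats eats eats A ⇒ small eats pop eats eats small eats eats eats pop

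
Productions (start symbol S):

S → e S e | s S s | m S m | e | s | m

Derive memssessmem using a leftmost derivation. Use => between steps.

S => mSm => meSem => memSmem => memsSsmem => memssSssmem => memssessmem

S => mSm   [S → m S m]
mSm => meSem   [S → e S e]
meSem => memSmem   [S → m S m]
memSmem => memsSsmem   [S → s S s]
memsSsmem => memssSssmem   [S → s S s]
memssSssmem => memssessmem   [S → e]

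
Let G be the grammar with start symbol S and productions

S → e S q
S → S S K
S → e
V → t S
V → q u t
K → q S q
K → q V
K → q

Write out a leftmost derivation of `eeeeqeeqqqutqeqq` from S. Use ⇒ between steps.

S ⇒ eSq ⇒ eSSKq ⇒ eeSqSKq ⇒ eeSSKqSKq ⇒ eeeSqSKqSKq ⇒ eeeeqSKqSKq ⇒ eeeeqeSqKqSKq ⇒ eeeeqeeqKqSKq ⇒ eeeeqeeqqVqSKq ⇒ eeeeqeeqqqutqSKq ⇒ eeeeqeeqqqutqeKq ⇒ eeeeqeeqqqutqeqq

S ⇒ eSq   [S → e S q]
eSq ⇒ eSSKq   [S → S S K]
eSSKq ⇒ eeSqSKq   [S → e S q]
eeSqSKq ⇒ eeSSKqSKq   [S → S S K]
eeSSKqSKq ⇒ eeeSqSKqSKq   [S → e S q]
eeeSqSKqSKq ⇒ eeeeqSKqSKq   [S → e]
eeeeqSKqSKq ⇒ eeeeqeSqKqSKq   [S → e S q]
eeeeqeSqKqSKq ⇒ eeeeqeeqKqSKq   [S → e]
eeeeqeeqKqSKq ⇒ eeeeqeeqqVqSKq   [K → q V]
eeeeqeeqqVqSKq ⇒ eeeeqeeqqqutqSKq   [V → q u t]
eeeeqeeqqqutqSKq ⇒ eeeeqeeqqqutqeKq   [S → e]
eeeeqeeqqqutqeKq ⇒ eeeeqeeqqqutqeqq   [K → q]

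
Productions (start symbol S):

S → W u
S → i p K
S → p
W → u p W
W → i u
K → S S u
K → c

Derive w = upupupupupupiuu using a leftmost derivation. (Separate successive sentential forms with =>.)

S => Wu   [S → W u]
Wu => upWu   [W → u p W]
upWu => upupWu   [W → u p W]
upupWu => upupupWu   [W → u p W]
upupupWu => upupupupWu   [W → u p W]
upupupupWu => upupupupupWu   [W → u p W]
upupupupupWu => upupupupupupWu   [W → u p W]
upupupupupupWu => upupupupupupiuu   [W → i u]

S => Wu => upWu => upupWu => upupupWu => upupupupWu => upupupupupWu => upupupupupupWu => upupupupupupiuu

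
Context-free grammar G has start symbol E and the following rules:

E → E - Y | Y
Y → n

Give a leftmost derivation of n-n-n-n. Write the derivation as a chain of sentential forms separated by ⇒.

E ⇒ E-Y ⇒ E-Y-Y ⇒ E-Y-Y-Y ⇒ Y-Y-Y-Y ⇒ n-Y-Y-Y ⇒ n-n-Y-Y ⇒ n-n-n-Y ⇒ n-n-n-n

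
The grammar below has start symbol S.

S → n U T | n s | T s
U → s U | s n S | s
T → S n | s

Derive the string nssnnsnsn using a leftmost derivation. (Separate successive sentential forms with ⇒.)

S ⇒ nUT   [S → n U T]
nUT ⇒ nsUT   [U → s U]
nsUT ⇒ nssnST   [U → s n S]
nssnST ⇒ nssnnsT   [S → n s]
nssnnsT ⇒ nssnnsSn   [T → S n]
nssnnsSn ⇒ nssnnsnsn   [S → n s]

S⇒nUT⇒nsUT⇒nssnST⇒nssnnsT⇒nssnnsSn⇒nssnnsnsn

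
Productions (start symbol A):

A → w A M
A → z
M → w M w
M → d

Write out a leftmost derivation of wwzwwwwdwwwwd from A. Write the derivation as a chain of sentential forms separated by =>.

A => wAM => wwAMM => wwzMM => wwzwMwM => wwzwwMwwM => wwzwwwMwwwM => wwzwwwwMwwwwM => wwzwwwwdwwwwM => wwzwwwwdwwwwd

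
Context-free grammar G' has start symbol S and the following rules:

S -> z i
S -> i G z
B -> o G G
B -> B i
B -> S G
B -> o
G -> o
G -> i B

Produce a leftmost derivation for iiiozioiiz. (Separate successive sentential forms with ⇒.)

S ⇒ iGz ⇒ iiBz ⇒ iiBiz ⇒ iiSGiz ⇒ iiiGzGiz ⇒ iiiozGiz ⇒ iiioziBiz ⇒ iiioziBiiz ⇒ iiiozioiiz

S ⇒ iGz   [S -> i G z]
iGz ⇒ iiBz   [G -> i B]
iiBz ⇒ iiBiz   [B -> B i]
iiBiz ⇒ iiSGiz   [B -> S G]
iiSGiz ⇒ iiiGzGiz   [S -> i G z]
iiiGzGiz ⇒ iiiozGiz   [G -> o]
iiiozGiz ⇒ iiioziBiz   [G -> i B]
iiioziBiz ⇒ iiioziBiiz   [B -> B i]
iiioziBiiz ⇒ iiiozioiiz   [B -> o]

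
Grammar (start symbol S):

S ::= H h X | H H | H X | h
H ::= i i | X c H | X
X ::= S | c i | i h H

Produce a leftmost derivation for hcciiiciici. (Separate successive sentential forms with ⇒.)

S ⇒ HX ⇒ XcHX ⇒ ScHX ⇒ hcHX ⇒ hcXcHX ⇒ hcScHX ⇒ hcHHcHX ⇒ hcXHcHX ⇒ hcciHcHX ⇒ hcciiicHX ⇒ hcciiiciiX ⇒ hcciiiciici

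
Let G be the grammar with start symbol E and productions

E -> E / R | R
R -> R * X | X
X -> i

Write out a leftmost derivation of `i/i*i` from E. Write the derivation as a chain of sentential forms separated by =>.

E=>E/R=>R/R=>X/R=>i/R=>i/R*X=>i/X*X=>i/i*X=>i/i*i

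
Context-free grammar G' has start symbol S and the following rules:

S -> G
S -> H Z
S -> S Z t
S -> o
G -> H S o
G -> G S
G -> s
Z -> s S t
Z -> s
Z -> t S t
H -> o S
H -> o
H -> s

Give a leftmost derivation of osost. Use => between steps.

S => SZt   [S -> S Z t]
SZt => GZt   [S -> G]
GZt => HSoZt   [G -> H S o]
HSoZt => oSoZt   [H -> o]
oSoZt => oGoZt   [S -> G]
oGoZt => osoZt   [G -> s]
osoZt => osost   [Z -> s]

S=>SZt=>GZt=>HSoZt=>oSoZt=>oGoZt=>osoZt=>osost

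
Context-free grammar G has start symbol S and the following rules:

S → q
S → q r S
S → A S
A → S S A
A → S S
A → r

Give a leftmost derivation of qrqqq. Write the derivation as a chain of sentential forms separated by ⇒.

S⇒qrS⇒qrAS⇒qrSSS⇒qrqSS⇒qrqqS⇒qrqqq

S ⇒ qrS   [S → q r S]
qrS ⇒ qrAS   [S → A S]
qrAS ⇒ qrSSS   [A → S S]
qrSSS ⇒ qrqSS   [S → q]
qrqSS ⇒ qrqqS   [S → q]
qrqqS ⇒ qrqqq   [S → q]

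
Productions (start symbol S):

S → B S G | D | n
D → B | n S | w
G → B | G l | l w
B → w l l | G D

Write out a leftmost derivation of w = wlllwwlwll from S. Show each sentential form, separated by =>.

S => D => B => GD => BD => wllD => wllB => wllGD => wllGlD => wllBlD => wllGDlD => wlllwDlD => wlllwwlD => wlllwwlB => wlllwwlwll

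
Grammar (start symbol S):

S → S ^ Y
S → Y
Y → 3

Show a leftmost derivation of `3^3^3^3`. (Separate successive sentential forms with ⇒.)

S⇒S^Y⇒S^Y^Y⇒S^Y^Y^Y⇒Y^Y^Y^Y⇒3^Y^Y^Y⇒3^3^Y^Y⇒3^3^3^Y⇒3^3^3^3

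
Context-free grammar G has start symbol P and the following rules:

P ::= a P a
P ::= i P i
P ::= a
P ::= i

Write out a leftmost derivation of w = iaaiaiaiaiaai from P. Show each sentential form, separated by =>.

P => iPi   [P ::= i P i]
iPi => iaPai   [P ::= a P a]
iaPai => iaaPaai   [P ::= a P a]
iaaPaai => iaaiPiaai   [P ::= i P i]
iaaiPiaai => iaaiaPaiaai   [P ::= a P a]
iaaiaPaiaai => iaaiaiPiaiaai   [P ::= i P i]
iaaiaiPiaiaai => iaaiaiaiaiaai   [P ::= a]

P => iPi => iaPai => iaaPaai => iaaiPiaai => iaaiaPaiaai => iaaiaiPiaiaai => iaaiaiaiaiaai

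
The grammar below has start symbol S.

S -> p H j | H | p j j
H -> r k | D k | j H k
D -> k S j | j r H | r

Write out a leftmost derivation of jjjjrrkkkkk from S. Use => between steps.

S => H => jHk => jjHkk => jjjHkkk => jjjDkkkk => jjjjrHkkkk => jjjjrrkkkkk

S => H   [S -> H]
H => jHk   [H -> j H k]
jHk => jjHkk   [H -> j H k]
jjHkk => jjjHkkk   [H -> j H k]
jjjHkkk => jjjDkkkk   [H -> D k]
jjjDkkkk => jjjjrHkkkk   [D -> j r H]
jjjjrHkkkk => jjjjrrkkkkk   [H -> r k]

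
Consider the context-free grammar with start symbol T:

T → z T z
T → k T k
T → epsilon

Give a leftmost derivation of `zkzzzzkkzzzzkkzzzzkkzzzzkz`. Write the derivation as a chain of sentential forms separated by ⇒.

T ⇒ zTz   [T → z T z]
zTz ⇒ zkTkz   [T → k T k]
zkTkz ⇒ zkzTzkz   [T → z T z]
zkzTzkz ⇒ zkzzTzzkz   [T → z T z]
zkzzTzzkz ⇒ zkzzzTzzzkz   [T → z T z]
zkzzzTzzzkz ⇒ zkzzzzTzzzzkz   [T → z T z]
zkzzzzTzzzzkz ⇒ zkzzzzkTkzzzzkz   [T → k T k]
zkzzzzkTkzzzzkz ⇒ zkzzzzkkTkkzzzzkz   [T → k T k]
zkzzzzkkTkkzzzzkz ⇒ zkzzzzkkzTzkkzzzzkz   [T → z T z]
zkzzzzkkzTzkkzzzzkz ⇒ zkzzzzkkzzTzzkkzzzzkz   [T → z T z]
zkzzzzkkzzTzzkkzzzzkz ⇒ zkzzzzkkzzzTzzzkkzzzzkz   [T → z T z]
zkzzzzkkzzzTzzzkkzzzzkz ⇒ zkzzzzkkzzzzTzzzzkkzzzzkz   [T → z T z]
zkzzzzkkzzzzTzzzzkkzzzzkz ⇒ zkzzzzkkzzzzkTkzzzzkkzzzzkz   [T → k T k]
zkzzzzkkzzzzkTkzzzzkkzzzzkz ⇒ zkzzzzkkzzzzkkzzzzkkzzzzkz   [T → epsilon]

T ⇒ zTz ⇒ zkTkz ⇒ zkzTzkz ⇒ zkzzTzzkz ⇒ zkzzzTzzzkz ⇒ zkzzzzTzzzzkz ⇒ zkzzzzkTkzzzzkz ⇒ zkzzzzkkTkkzzzzkz ⇒ zkzzzzkkzTzkkzzzzkz ⇒ zkzzzzkkzzTzzkkzzzzkz ⇒ zkzzzzkkzzzTzzzkkzzzzkz ⇒ zkzzzzkkzzzzTzzzzkkzzzzkz ⇒ zkzzzzkkzzzzkTkzzzzkkzzzzkz ⇒ zkzzzzkkzzzzkkzzzzkkzzzzkz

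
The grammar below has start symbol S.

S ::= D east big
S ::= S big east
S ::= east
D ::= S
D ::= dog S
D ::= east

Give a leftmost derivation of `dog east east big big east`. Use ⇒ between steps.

S ⇒ S big east   [S ::= S big east]
S big east ⇒ D east big big east   [S ::= D east big]
D east big big east ⇒ dog S east big big east   [D ::= dog S]
dog S east big big east ⇒ dog east east big big east   [S ::= east]

S ⇒ S big east ⇒ D east big big east ⇒ dog S east big big east ⇒ dog east east big big east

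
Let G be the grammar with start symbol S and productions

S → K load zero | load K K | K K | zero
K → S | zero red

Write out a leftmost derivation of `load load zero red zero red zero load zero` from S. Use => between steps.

S => K load zero   [S → K load zero]
K load zero => S load zero   [K → S]
S load zero => load K K load zero   [S → load K K]
load K K load zero => load S K load zero   [K → S]
load S K load zero => load load K K K load zero   [S → load K K]
load load K K K load zero => load load zero red K K load zero   [K → zero red]
load load zero red K K load zero => load load zero red zero red K load zero   [K → zero red]
load load zero red zero red K load zero => load load zero red zero red S load zero   [K → S]
load load zero red zero red S load zero => load load zero red zero red zero load zero   [S → zero]

S => K load zero => S load zero => load K K load zero => load S K load zero => load load K K K load zero => load load zero red K K load zero => load load zero red zero red K load zero => load load zero red zero red S load zero => load load zero red zero red zero load zero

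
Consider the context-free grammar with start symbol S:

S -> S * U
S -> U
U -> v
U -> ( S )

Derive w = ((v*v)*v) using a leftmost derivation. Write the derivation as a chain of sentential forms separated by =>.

S=>U=>(S)=>(S*U)=>(U*U)=>((S)*U)=>((S*U)*U)=>((U*U)*U)=>((v*U)*U)=>((v*v)*U)=>((v*v)*v)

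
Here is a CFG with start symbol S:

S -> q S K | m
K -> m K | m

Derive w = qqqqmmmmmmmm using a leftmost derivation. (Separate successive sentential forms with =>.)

S => qSK   [S -> q S K]
qSK => qqSKK   [S -> q S K]
qqSKK => qqqSKKK   [S -> q S K]
qqqSKKK => qqqqSKKKK   [S -> q S K]
qqqqSKKKK => qqqqmKKKK   [S -> m]
qqqqmKKKK => qqqqmmKKKK   [K -> m K]
qqqqmmKKKK => qqqqmmmKKKK   [K -> m K]
qqqqmmmKKKK => qqqqmmmmKKKK   [K -> m K]
qqqqmmmmKKKK => qqqqmmmmmKKK   [K -> m]
qqqqmmmmmKKK => qqqqmmmmmmKK   [K -> m]
qqqqmmmmmmKK => qqqqmmmmmmmK   [K -> m]
qqqqmmmmmmmK => qqqqmmmmmmmm   [K -> m]

S => qSK => qqSKK => qqqSKKK => qqqqSKKKK => qqqqmKKKK => qqqqmmKKKK => qqqqmmmKKKK => qqqqmmmmKKKK => qqqqmmmmmKKK => qqqqmmmmmmKK => qqqqmmmmmmmK => qqqqmmmmmmmm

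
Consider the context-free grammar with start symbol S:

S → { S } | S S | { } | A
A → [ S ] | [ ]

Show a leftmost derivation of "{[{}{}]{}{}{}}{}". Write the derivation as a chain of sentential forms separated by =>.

S => SS => {S}S => {SS}S => {SSS}S => {SSSS}S => {ASSS}S => {[S]SSS}S => {[SS]SSS}S => {[{}S]SSS}S => {[{}{}]SSS}S => {[{}{}]{}SS}S => {[{}{}]{}{}S}S => {[{}{}]{}{}{}}S => {[{}{}]{}{}{}}{}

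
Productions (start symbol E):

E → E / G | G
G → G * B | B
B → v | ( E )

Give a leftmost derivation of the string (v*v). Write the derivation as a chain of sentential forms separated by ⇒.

E⇒G⇒B⇒(E)⇒(G)⇒(G*B)⇒(B*B)⇒(v*B)⇒(v*v)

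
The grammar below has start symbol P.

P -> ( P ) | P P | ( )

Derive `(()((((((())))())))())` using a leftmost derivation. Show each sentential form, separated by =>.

P => (P) => (PP) => (PPP) => (()PP) => (()(P)P) => (()((P))P) => (()(((P)))P) => (()(((PP)))P) => (()((((P)P)))P) => (()(((((P))P)))P) => (()((((((P)))P)))P) => (()((((((())))P)))P) => (()((((((())))())))P) => (()((((((())))())))())

P => (P)   [P -> ( P )]
(P) => (PP)   [P -> P P]
(PP) => (PPP)   [P -> P P]
(PPP) => (()PP)   [P -> ( )]
(()PP) => (()(P)P)   [P -> ( P )]
(()(P)P) => (()((P))P)   [P -> ( P )]
(()((P))P) => (()(((P)))P)   [P -> ( P )]
(()(((P)))P) => (()(((PP)))P)   [P -> P P]
(()(((PP)))P) => (()((((P)P)))P)   [P -> ( P )]
(()((((P)P)))P) => (()(((((P))P)))P)   [P -> ( P )]
(()(((((P))P)))P) => (()((((((P)))P)))P)   [P -> ( P )]
(()((((((P)))P)))P) => (()((((((())))P)))P)   [P -> ( )]
(()((((((())))P)))P) => (()((((((())))())))P)   [P -> ( )]
(()((((((())))())))P) => (()((((((())))())))())   [P -> ( )]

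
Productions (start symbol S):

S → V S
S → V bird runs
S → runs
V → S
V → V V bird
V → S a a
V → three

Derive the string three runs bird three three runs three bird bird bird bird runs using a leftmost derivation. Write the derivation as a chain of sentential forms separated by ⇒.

S ⇒ V bird runs   [S → V bird runs]
V bird runs ⇒ V V bird bird runs   [V → V V bird]
V V bird bird runs ⇒ V V bird V bird bird runs   [V → V V bird]
V V bird V bird bird runs ⇒ three V bird V bird bird runs   [V → three]
three V bird V bird bird runs ⇒ three S bird V bird bird runs   [V → S]
three S bird V bird bird runs ⇒ three runs bird V bird bird runs   [S → runs]
three runs bird V bird bird runs ⇒ three runs bird V V bird bird bird runs   [V → V V bird]
three runs bird V V bird bird bird runs ⇒ three runs bird three V bird bird bird runs   [V → three]
three runs bird three V bird bird bird runs ⇒ three runs bird three V V bird bird bird bird runs   [V → V V bird]
three runs bird three V V bird bird bird bird runs ⇒ three runs bird three S V bird bird bird bird runs   [V → S]
three runs bird three S V bird bird bird bird runs ⇒ three runs bird three V S V bird bird bird bird runs   [S → V S]
three runs bird three V S V bird bird bird bird runs ⇒ three runs bird three three S V bird bird bird bird runs   [V → three]
three runs bird three three S V bird bird bird bird runs ⇒ three runs bird three three runs V bird bird bird bird runs   [S → runs]
three runs bird three three runs V bird bird bird bird runs ⇒ three runs bird three three runs three bird bird bird bird runs   [V → three]

S ⇒ V bird runs ⇒ V V bird bird runs ⇒ V V bird V bird bird runs ⇒ three V bird V bird bird runs ⇒ three S bird V bird bird runs ⇒ three runs bird V bird bird runs ⇒ three runs bird V V bird bird bird runs ⇒ three runs bird three V bird bird bird runs ⇒ three runs bird three V V bird bird bird bird runs ⇒ three runs bird three S V bird bird bird bird runs ⇒ three runs bird three V S V bird bird bird bird runs ⇒ three runs bird three three S V bird bird bird bird runs ⇒ three runs bird three three runs V bird bird bird bird runs ⇒ three runs bird three three runs three bird bird bird bird runs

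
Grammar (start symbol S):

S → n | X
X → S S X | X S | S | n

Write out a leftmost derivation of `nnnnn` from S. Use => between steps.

S => X   [S → X]
X => SSX   [X → S S X]
SSX => XSX   [S → X]
XSX => SSXSX   [X → S S X]
SSXSX => XSXSX   [S → X]
XSXSX => nSXSX   [X → n]
nSXSX => nnXSX   [S → n]
nnXSX => nnnSX   [X → n]
nnnSX => nnnnX   [S → n]
nnnnX => nnnnn   [X → n]

S => X => SSX => XSX => SSXSX => XSXSX => nSXSX => nnXSX => nnnSX => nnnnX => nnnnn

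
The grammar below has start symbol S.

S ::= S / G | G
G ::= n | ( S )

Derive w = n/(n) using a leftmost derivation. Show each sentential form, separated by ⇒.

S ⇒ S/G ⇒ G/G ⇒ n/G ⇒ n/(S) ⇒ n/(G) ⇒ n/(n)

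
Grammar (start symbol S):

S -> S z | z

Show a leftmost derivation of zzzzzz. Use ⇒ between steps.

S ⇒ Sz   [S -> S z]
Sz ⇒ Szz   [S -> S z]
Szz ⇒ Szzz   [S -> S z]
Szzz ⇒ Szzzz   [S -> S z]
Szzzz ⇒ Szzzzz   [S -> S z]
Szzzzz ⇒ zzzzzz   [S -> z]

S⇒Sz⇒Szz⇒Szzz⇒Szzzz⇒Szzzzz⇒zzzzzz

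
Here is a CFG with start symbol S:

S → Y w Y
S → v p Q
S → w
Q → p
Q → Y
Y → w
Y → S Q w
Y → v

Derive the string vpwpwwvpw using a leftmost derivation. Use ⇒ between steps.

S⇒vpQ⇒vpY⇒vpSQw⇒vpYwYQw⇒vpSQwwYQw⇒vpwQwwYQw⇒vpwpwwYQw⇒vpwpwwvQw⇒vpwpwwvpw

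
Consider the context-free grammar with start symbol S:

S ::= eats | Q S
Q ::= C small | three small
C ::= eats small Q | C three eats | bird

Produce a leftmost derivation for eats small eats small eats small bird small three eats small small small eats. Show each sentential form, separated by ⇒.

S ⇒ Q S   [S ::= Q S]
Q S ⇒ C small S   [Q ::= C small]
C small S ⇒ eats small Q small S   [C ::= eats small Q]
eats small Q small S ⇒ eats small C small small S   [Q ::= C small]
eats small C small small S ⇒ eats small eats small Q small small S   [C ::= eats small Q]
eats small eats small Q small small S ⇒ eats small eats small C small small small S   [Q ::= C small]
eats small eats small C small small small S ⇒ eats small eats small C three eats small small small S   [C ::= C three eats]
eats small eats small C three eats small small small S ⇒ eats small eats small eats small Q three eats small small small S   [C ::= eats small Q]
eats small eats small eats small Q three eats small small small S ⇒ eats small eats small eats small C small three eats small small small S   [Q ::= C small]
eats small eats small eats small C small three eats small small small S ⇒ eats small eats small eats small bird small three eats small small small S   [C ::= bird]
eats small eats small eats small bird small three eats small small small S ⇒ eats small eats small eats small bird small three eats small small small eats   [S ::= eats]

S ⇒ Q S ⇒ C small S ⇒ eats small Q small S ⇒ eats small C small small S ⇒ eats small eats small Q small small S ⇒ eats small eats small C small small small S ⇒ eats small eats small C three eats small small small S ⇒ eats small eats small eats small Q three eats small small small S ⇒ eats small eats small eats small C small three eats small small small S ⇒ eats small eats small eats small bird small three eats small small small S ⇒ eats small eats small eats small bird small three eats small small small eats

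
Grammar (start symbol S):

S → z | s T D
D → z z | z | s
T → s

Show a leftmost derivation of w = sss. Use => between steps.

S => sTD   [S → s T D]
sTD => ssD   [T → s]
ssD => sss   [D → s]

S => sTD => ssD => sss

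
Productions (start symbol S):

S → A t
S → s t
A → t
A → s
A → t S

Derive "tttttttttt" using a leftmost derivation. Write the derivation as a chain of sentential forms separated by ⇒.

S⇒At⇒tSt⇒tAtt⇒ttStt⇒ttAttt⇒tttSttt⇒tttAtttt⇒ttttStttt⇒ttttAttttt⇒tttttttttt

S ⇒ At   [S → A t]
At ⇒ tSt   [A → t S]
tSt ⇒ tAtt   [S → A t]
tAtt ⇒ ttStt   [A → t S]
ttStt ⇒ ttAttt   [S → A t]
ttAttt ⇒ tttSttt   [A → t S]
tttSttt ⇒ tttAtttt   [S → A t]
tttAtttt ⇒ ttttStttt   [A → t S]
ttttStttt ⇒ ttttAttttt   [S → A t]
ttttAttttt ⇒ tttttttttt   [A → t]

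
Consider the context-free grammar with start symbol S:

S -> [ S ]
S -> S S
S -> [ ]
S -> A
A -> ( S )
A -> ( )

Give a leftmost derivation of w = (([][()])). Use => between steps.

S => A   [S -> A]
A => (S)   [A -> ( S )]
(S) => (A)   [S -> A]
(A) => ((S))   [A -> ( S )]
((S)) => ((SS))   [S -> S S]
((SS)) => (([]S))   [S -> [ ]]
(([]S)) => (([][S]))   [S -> [ S ]]
(([][S])) => (([][A]))   [S -> A]
(([][A])) => (([][()]))   [A -> ( )]

S => A => (S) => (A) => ((S)) => ((SS)) => (([]S)) => (([][S])) => (([][A])) => (([][()]))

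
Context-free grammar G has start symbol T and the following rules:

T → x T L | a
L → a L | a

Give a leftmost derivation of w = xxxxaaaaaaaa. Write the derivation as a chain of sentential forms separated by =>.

T => xTL => xxTLL => xxxTLLL => xxxxTLLLL => xxxxaLLLL => xxxxaaLLLL => xxxxaaaLLL => xxxxaaaaLL => xxxxaaaaaLL => xxxxaaaaaaLL => xxxxaaaaaaaL => xxxxaaaaaaaa

T => xTL   [T → x T L]
xTL => xxTLL   [T → x T L]
xxTLL => xxxTLLL   [T → x T L]
xxxTLLL => xxxxTLLLL   [T → x T L]
xxxxTLLLL => xxxxaLLLL   [T → a]
xxxxaLLLL => xxxxaaLLLL   [L → a L]
xxxxaaLLLL => xxxxaaaLLL   [L → a]
xxxxaaaLLL => xxxxaaaaLL   [L → a]
xxxxaaaaLL => xxxxaaaaaLL   [L → a L]
xxxxaaaaaLL => xxxxaaaaaaLL   [L → a L]
xxxxaaaaaaLL => xxxxaaaaaaaL   [L → a]
xxxxaaaaaaaL => xxxxaaaaaaaa   [L → a]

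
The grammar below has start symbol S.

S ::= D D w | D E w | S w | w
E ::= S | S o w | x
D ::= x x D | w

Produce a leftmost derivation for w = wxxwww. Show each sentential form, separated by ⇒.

S ⇒ Sw ⇒ DDww ⇒ wDww ⇒ wxxDww ⇒ wxxwww

S ⇒ Sw   [S ::= S w]
Sw ⇒ DDww   [S ::= D D w]
DDww ⇒ wDww   [D ::= w]
wDww ⇒ wxxDww   [D ::= x x D]
wxxDww ⇒ wxxwww   [D ::= w]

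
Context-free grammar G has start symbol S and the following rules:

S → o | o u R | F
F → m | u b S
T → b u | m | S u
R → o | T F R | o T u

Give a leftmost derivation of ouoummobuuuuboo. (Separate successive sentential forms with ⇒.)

S ⇒ ouR   [S → o u R]
ouR ⇒ ouTFR   [R → T F R]
ouTFR ⇒ ouSuFR   [T → S u]
ouSuFR ⇒ ououRuFR   [S → o u R]
ououRuFR ⇒ ououTFRuFR   [R → T F R]
ououTFRuFR ⇒ ououmFRuFR   [T → m]
ououmFRuFR ⇒ ouoummRuFR   [F → m]
ouoummRuFR ⇒ ouoummoTuuFR   [R → o T u]
ouoummoTuuFR ⇒ ouoummobuuuFR   [T → b u]
ouoummobuuuFR ⇒ ouoummobuuuubSR   [F → u b S]
ouoummobuuuubSR ⇒ ouoummobuuuuboR   [S → o]
ouoummobuuuuboR ⇒ ouoummobuuuuboo   [R → o]

S ⇒ ouR ⇒ ouTFR ⇒ ouSuFR ⇒ ououRuFR ⇒ ououTFRuFR ⇒ ououmFRuFR ⇒ ouoummRuFR ⇒ ouoummoTuuFR ⇒ ouoummobuuuFR ⇒ ouoummobuuuubSR ⇒ ouoummobuuuuboR ⇒ ouoummobuuuuboo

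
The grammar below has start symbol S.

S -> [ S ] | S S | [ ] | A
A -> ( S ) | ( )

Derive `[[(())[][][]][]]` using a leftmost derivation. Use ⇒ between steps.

S ⇒ [S]   [S -> [ S ]]
[S] ⇒ [SS]   [S -> S S]
[SS] ⇒ [[S]S]   [S -> [ S ]]
[[S]S] ⇒ [[SS]S]   [S -> S S]
[[SS]S] ⇒ [[SSS]S]   [S -> S S]
[[SSS]S] ⇒ [[SSSS]S]   [S -> S S]
[[SSSS]S] ⇒ [[ASSS]S]   [S -> A]
[[ASSS]S] ⇒ [[(S)SSS]S]   [A -> ( S )]
[[(S)SSS]S] ⇒ [[(A)SSS]S]   [S -> A]
[[(A)SSS]S] ⇒ [[(())SSS]S]   [A -> ( )]
[[(())SSS]S] ⇒ [[(())[]SS]S]   [S -> [ ]]
[[(())[]SS]S] ⇒ [[(())[][]S]S]   [S -> [ ]]
[[(())[][]S]S] ⇒ [[(())[][][]]S]   [S -> [ ]]
[[(())[][][]]S] ⇒ [[(())[][][]][]]   [S -> [ ]]

S ⇒ [S] ⇒ [SS] ⇒ [[S]S] ⇒ [[SS]S] ⇒ [[SSS]S] ⇒ [[SSSS]S] ⇒ [[ASSS]S] ⇒ [[(S)SSS]S] ⇒ [[(A)SSS]S] ⇒ [[(())SSS]S] ⇒ [[(())[]SS]S] ⇒ [[(())[][]S]S] ⇒ [[(())[][][]]S] ⇒ [[(())[][][]][]]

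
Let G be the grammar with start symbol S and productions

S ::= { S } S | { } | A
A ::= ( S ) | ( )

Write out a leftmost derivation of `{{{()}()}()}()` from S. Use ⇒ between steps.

S ⇒ {S}S ⇒ {{S}S}S ⇒ {{{S}S}S}S ⇒ {{{A}S}S}S ⇒ {{{()}S}S}S ⇒ {{{()}A}S}S ⇒ {{{()}()}S}S ⇒ {{{()}()}A}S ⇒ {{{()}()}()}S ⇒ {{{()}()}()}A ⇒ {{{()}()}()}()

S ⇒ {S}S   [S ::= { S } S]
{S}S ⇒ {{S}S}S   [S ::= { S } S]
{{S}S}S ⇒ {{{S}S}S}S   [S ::= { S } S]
{{{S}S}S}S ⇒ {{{A}S}S}S   [S ::= A]
{{{A}S}S}S ⇒ {{{()}S}S}S   [A ::= ( )]
{{{()}S}S}S ⇒ {{{()}A}S}S   [S ::= A]
{{{()}A}S}S ⇒ {{{()}()}S}S   [A ::= ( )]
{{{()}()}S}S ⇒ {{{()}()}A}S   [S ::= A]
{{{()}()}A}S ⇒ {{{()}()}()}S   [A ::= ( )]
{{{()}()}()}S ⇒ {{{()}()}()}A   [S ::= A]
{{{()}()}()}A ⇒ {{{()}()}()}()   [A ::= ( )]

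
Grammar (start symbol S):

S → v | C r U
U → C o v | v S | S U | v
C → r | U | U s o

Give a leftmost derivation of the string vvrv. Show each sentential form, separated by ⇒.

S ⇒ CrU ⇒ UrU ⇒ SUrU ⇒ vUrU ⇒ vvrU ⇒ vvrv

S ⇒ CrU   [S → C r U]
CrU ⇒ UrU   [C → U]
UrU ⇒ SUrU   [U → S U]
SUrU ⇒ vUrU   [S → v]
vUrU ⇒ vvrU   [U → v]
vvrU ⇒ vvrv   [U → v]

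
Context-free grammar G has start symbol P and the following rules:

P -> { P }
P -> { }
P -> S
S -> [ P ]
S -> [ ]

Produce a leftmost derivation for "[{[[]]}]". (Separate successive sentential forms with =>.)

P => S => [P] => [{P}] => [{S}] => [{[P]}] => [{[S]}] => [{[[]]}]

P => S   [P -> S]
S => [P]   [S -> [ P ]]
[P] => [{P}]   [P -> { P }]
[{P}] => [{S}]   [P -> S]
[{S}] => [{[P]}]   [S -> [ P ]]
[{[P]}] => [{[S]}]   [P -> S]
[{[S]}] => [{[[]]}]   [S -> [ ]]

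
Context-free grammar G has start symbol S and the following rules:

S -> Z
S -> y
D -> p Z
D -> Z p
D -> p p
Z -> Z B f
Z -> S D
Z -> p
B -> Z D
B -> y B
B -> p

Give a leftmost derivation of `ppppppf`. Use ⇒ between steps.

S ⇒ Z   [S -> Z]
Z ⇒ ZBf   [Z -> Z B f]
ZBf ⇒ SDBf   [Z -> S D]
SDBf ⇒ ZDBf   [S -> Z]
ZDBf ⇒ SDDBf   [Z -> S D]
SDDBf ⇒ ZDDBf   [S -> Z]
ZDDBf ⇒ pDDBf   [Z -> p]
pDDBf ⇒ pppDBf   [D -> p p]
pppDBf ⇒ pppppBf   [D -> p p]
pppppBf ⇒ ppppppf   [B -> p]

S ⇒ Z ⇒ ZBf ⇒ SDBf ⇒ ZDBf ⇒ SDDBf ⇒ ZDDBf ⇒ pDDBf ⇒ pppDBf ⇒ pppppBf ⇒ ppppppf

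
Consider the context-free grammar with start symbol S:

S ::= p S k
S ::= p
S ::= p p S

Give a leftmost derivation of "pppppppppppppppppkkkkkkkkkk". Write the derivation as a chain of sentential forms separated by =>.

S => pSk => ppSkk => pppSkkk => pppppSkkk => ppppppSkkkk => pppppppSkkkkk => pppppppppSkkkkk => ppppppppppSkkkkkk => pppppppppppSkkkkkkk => ppppppppppppSkkkkkkkk => pppppppppppppSkkkkkkkkk => ppppppppppppppSkkkkkkkkkk => ppppppppppppppppSkkkkkkkkkk => pppppppppppppppppkkkkkkkkkk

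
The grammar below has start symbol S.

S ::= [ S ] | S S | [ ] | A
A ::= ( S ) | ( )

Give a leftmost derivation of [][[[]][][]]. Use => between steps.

S => SS => []S => [][S] => [][SS] => [][[S]S] => [][[[]]S] => [][[[]]SS] => [][[[]][]S] => [][[[]][][]]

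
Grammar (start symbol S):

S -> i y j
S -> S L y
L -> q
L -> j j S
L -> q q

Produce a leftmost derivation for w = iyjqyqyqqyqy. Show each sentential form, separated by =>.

S => SLy   [S -> S L y]
SLy => SLyLy   [S -> S L y]
SLyLy => SLyLyLy   [S -> S L y]
SLyLyLy => SLyLyLyLy   [S -> S L y]
SLyLyLyLy => iyjLyLyLyLy   [S -> i y j]
iyjLyLyLyLy => iyjqyLyLyLy   [L -> q]
iyjqyLyLyLy => iyjqyqyLyLy   [L -> q]
iyjqyqyLyLy => iyjqyqyqqyLy   [L -> q q]
iyjqyqyqqyLy => iyjqyqyqqyqy   [L -> q]

S=>SLy=>SLyLy=>SLyLyLy=>SLyLyLyLy=>iyjLyLyLyLy=>iyjqyLyLyLy=>iyjqyqyLyLy=>iyjqyqyqqyLy=>iyjqyqyqqyqy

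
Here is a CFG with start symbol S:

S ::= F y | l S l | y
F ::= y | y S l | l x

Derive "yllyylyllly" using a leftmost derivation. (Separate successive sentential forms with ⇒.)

S ⇒ Fy   [S ::= F y]
Fy ⇒ ySly   [F ::= y S l]
ySly ⇒ ylSlly   [S ::= l S l]
ylSlly ⇒ yllSllly   [S ::= l S l]
yllSllly ⇒ yllFyllly   [S ::= F y]
yllFyllly ⇒ yllySlyllly   [F ::= y S l]
yllySlyllly ⇒ yllyylyllly   [S ::= y]

S ⇒ Fy ⇒ ySly ⇒ ylSlly ⇒ yllSllly ⇒ yllFyllly ⇒ yllySlyllly ⇒ yllyylyllly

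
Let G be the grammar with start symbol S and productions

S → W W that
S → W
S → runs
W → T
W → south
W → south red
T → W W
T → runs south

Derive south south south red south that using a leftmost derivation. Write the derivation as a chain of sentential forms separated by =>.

S => W W that   [S → W W that]
W W that => T W that   [W → T]
T W that => W W W that   [T → W W]
W W W that => T W W that   [W → T]
T W W that => W W W W that   [T → W W]
W W W W that => south W W W that   [W → south]
south W W W that => south south W W that   [W → south]
south south W W that => south south south red W that   [W → south red]
south south south red W that => south south south red south that   [W → south]

S => W W that => T W that => W W W that => T W W that => W W W W that => south W W W that => south south W W that => south south south red W that => south south south red south that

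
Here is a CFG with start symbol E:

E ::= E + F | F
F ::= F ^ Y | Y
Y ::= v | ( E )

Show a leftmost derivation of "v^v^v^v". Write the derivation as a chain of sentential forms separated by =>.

E => F   [E ::= F]
F => F^Y   [F ::= F ^ Y]
F^Y => F^Y^Y   [F ::= F ^ Y]
F^Y^Y => F^Y^Y^Y   [F ::= F ^ Y]
F^Y^Y^Y => Y^Y^Y^Y   [F ::= Y]
Y^Y^Y^Y => v^Y^Y^Y   [Y ::= v]
v^Y^Y^Y => v^v^Y^Y   [Y ::= v]
v^v^Y^Y => v^v^v^Y   [Y ::= v]
v^v^v^Y => v^v^v^v   [Y ::= v]

E=>F=>F^Y=>F^Y^Y=>F^Y^Y^Y=>Y^Y^Y^Y=>v^Y^Y^Y=>v^v^Y^Y=>v^v^v^Y=>v^v^v^v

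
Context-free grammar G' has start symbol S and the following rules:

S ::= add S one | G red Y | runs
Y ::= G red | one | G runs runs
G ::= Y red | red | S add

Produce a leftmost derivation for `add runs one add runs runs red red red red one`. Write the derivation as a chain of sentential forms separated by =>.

S => G red Y   [S ::= G red Y]
G red Y => Y red red Y   [G ::= Y red]
Y red red Y => G red red red Y   [Y ::= G red]
G red red red Y => Y red red red red Y   [G ::= Y red]
Y red red red red Y => G runs runs red red red red Y   [Y ::= G runs runs]
G runs runs red red red red Y => S add runs runs red red red red Y   [G ::= S add]
S add runs runs red red red red Y => add S one add runs runs red red red red Y   [S ::= add S one]
add S one add runs runs red red red red Y => add runs one add runs runs red red red red Y   [S ::= runs]
add runs one add runs runs red red red red Y => add runs one add runs runs red red red red one   [Y ::= one]

S => G red Y => Y red red Y => G red red red Y => Y red red red red Y => G runs runs red red red red Y => S add runs runs red red red red Y => add S one add runs runs red red red red Y => add runs one add runs runs red red red red Y => add runs one add runs runs red red red red one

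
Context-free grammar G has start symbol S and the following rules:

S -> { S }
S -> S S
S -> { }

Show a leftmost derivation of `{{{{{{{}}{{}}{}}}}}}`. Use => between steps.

S => {S} => {{S}} => {{{S}}} => {{{{S}}}} => {{{{{S}}}}} => {{{{{SS}}}}} => {{{{{{S}S}}}}} => {{{{{{{}}S}}}}} => {{{{{{{}}SS}}}}} => {{{{{{{}}{S}S}}}}} => {{{{{{{}}{{}}S}}}}} => {{{{{{{}}{{}}{}}}}}}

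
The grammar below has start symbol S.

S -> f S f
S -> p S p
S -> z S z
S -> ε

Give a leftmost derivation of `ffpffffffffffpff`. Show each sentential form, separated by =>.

S => fSf   [S -> f S f]
fSf => ffSff   [S -> f S f]
ffSff => ffpSpff   [S -> p S p]
ffpSpff => ffpfSfpff   [S -> f S f]
ffpfSfpff => ffpffSffpff   [S -> f S f]
ffpffSffpff => ffpfffSfffpff   [S -> f S f]
ffpfffSfffpff => ffpffffSffffpff   [S -> f S f]
ffpffffSffffpff => ffpfffffSfffffpff   [S -> f S f]
ffpfffffSfffffpff => ffpffffffffffpff   [S -> ε]

S => fSf => ffSff => ffpSpff => ffpfSfpff => ffpffSffpff => ffpfffSfffpff => ffpffffSffffpff => ffpfffffSfffffpff => ffpffffffffffpff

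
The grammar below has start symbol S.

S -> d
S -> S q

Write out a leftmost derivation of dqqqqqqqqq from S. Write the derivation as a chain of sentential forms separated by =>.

S => Sq => Sqq => Sqqq => Sqqqq => Sqqqqq => Sqqqqqq => Sqqqqqqq => Sqqqqqqqq => Sqqqqqqqqq => dqqqqqqqqq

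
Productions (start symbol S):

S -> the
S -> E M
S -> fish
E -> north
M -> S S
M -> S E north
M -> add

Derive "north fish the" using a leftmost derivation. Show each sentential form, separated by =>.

S => E M => north M => north S S => north fish S => north fish the

S => E M   [S -> E M]
E M => north M   [E -> north]
north M => north S S   [M -> S S]
north S S => north fish S   [S -> fish]
north fish S => north fish the   [S -> the]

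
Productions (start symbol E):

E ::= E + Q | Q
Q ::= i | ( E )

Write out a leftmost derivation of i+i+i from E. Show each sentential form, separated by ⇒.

E ⇒ E+Q ⇒ E+Q+Q ⇒ Q+Q+Q ⇒ i+Q+Q ⇒ i+i+Q ⇒ i+i+i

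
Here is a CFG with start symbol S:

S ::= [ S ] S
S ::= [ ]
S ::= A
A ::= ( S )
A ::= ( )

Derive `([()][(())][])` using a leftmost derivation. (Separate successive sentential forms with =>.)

S => A   [S ::= A]
A => (S)   [A ::= ( S )]
(S) => ([S]S)   [S ::= [ S ] S]
([S]S) => ([A]S)   [S ::= A]
([A]S) => ([()]S)   [A ::= ( )]
([()]S) => ([()][S]S)   [S ::= [ S ] S]
([()][S]S) => ([()][A]S)   [S ::= A]
([()][A]S) => ([()][(S)]S)   [A ::= ( S )]
([()][(S)]S) => ([()][(A)]S)   [S ::= A]
([()][(A)]S) => ([()][(())]S)   [A ::= ( )]
([()][(())]S) => ([()][(())][])   [S ::= [ ]]

S => A => (S) => ([S]S) => ([A]S) => ([()]S) => ([()][S]S) => ([()][A]S) => ([()][(S)]S) => ([()][(A)]S) => ([()][(())]S) => ([()][(())][])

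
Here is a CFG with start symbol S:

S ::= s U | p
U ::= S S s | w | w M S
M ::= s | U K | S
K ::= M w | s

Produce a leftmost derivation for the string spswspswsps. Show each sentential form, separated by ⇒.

S ⇒ sU ⇒ sSSs ⇒ spSs ⇒ spsUs ⇒ spswMSs ⇒ spswSSs ⇒ spswsUSs ⇒ spswsSSsSs ⇒ spswspSsSs ⇒ spswspsUsSs ⇒ spswspswsSs ⇒ spswspswsps

S ⇒ sU   [S ::= s U]
sU ⇒ sSSs   [U ::= S S s]
sSSs ⇒ spSs   [S ::= p]
spSs ⇒ spsUs   [S ::= s U]
spsUs ⇒ spswMSs   [U ::= w M S]
spswMSs ⇒ spswSSs   [M ::= S]
spswSSs ⇒ spswsUSs   [S ::= s U]
spswsUSs ⇒ spswsSSsSs   [U ::= S S s]
spswsSSsSs ⇒ spswspSsSs   [S ::= p]
spswspSsSs ⇒ spswspsUsSs   [S ::= s U]
spswspsUsSs ⇒ spswspswsSs   [U ::= w]
spswspswsSs ⇒ spswspswsps   [S ::= p]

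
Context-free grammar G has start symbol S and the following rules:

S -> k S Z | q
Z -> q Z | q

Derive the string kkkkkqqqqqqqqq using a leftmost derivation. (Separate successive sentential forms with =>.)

S => kSZ => kkSZZ => kkkSZZZ => kkkkSZZZZ => kkkkkSZZZZZ => kkkkkqZZZZZ => kkkkkqqZZZZZ => kkkkkqqqZZZZ => kkkkkqqqqZZZZ => kkkkkqqqqqZZZ => kkkkkqqqqqqZZZ => kkkkkqqqqqqqZZ => kkkkkqqqqqqqqZ => kkkkkqqqqqqqqq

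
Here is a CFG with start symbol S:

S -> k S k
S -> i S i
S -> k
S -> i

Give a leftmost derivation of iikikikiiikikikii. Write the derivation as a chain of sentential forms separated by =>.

S => iSi   [S -> i S i]
iSi => iiSii   [S -> i S i]
iiSii => iikSkii   [S -> k S k]
iikSkii => iikiSikii   [S -> i S i]
iikiSikii => iikikSkikii   [S -> k S k]
iikikSkikii => iikikiSikikii   [S -> i S i]
iikikiSikikii => iikikikSkikikii   [S -> k S k]
iikikikSkikikii => iikikikiSikikikii   [S -> i S i]
iikikikiSikikikii => iikikikiiikikikii   [S -> i]

S=>iSi=>iiSii=>iikSkii=>iikiSikii=>iikikSkikii=>iikikiSikikii=>iikikikSkikikii=>iikikikiSikikikii=>iikikikiiikikikii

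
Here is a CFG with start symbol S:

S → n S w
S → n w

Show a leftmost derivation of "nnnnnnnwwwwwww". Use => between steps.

S=>nSw=>nnSww=>nnnSwww=>nnnnSwwww=>nnnnnSwwwww=>nnnnnnSwwwwww=>nnnnnnnwwwwwww

S => nSw   [S → n S w]
nSw => nnSww   [S → n S w]
nnSww => nnnSwww   [S → n S w]
nnnSwww => nnnnSwwww   [S → n S w]
nnnnSwwww => nnnnnSwwwww   [S → n S w]
nnnnnSwwwww => nnnnnnSwwwwww   [S → n S w]
nnnnnnSwwwwww => nnnnnnnwwwwwww   [S → n w]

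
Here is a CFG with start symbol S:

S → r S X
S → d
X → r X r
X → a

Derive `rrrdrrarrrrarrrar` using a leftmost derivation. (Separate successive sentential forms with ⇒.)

S ⇒ rSX ⇒ rrSXX ⇒ rrrSXXX ⇒ rrrdXXX ⇒ rrrdrXrXX ⇒ rrrdrrXrrXX ⇒ rrrdrrarrXX ⇒ rrrdrrarrrXrX ⇒ rrrdrrarrrrXrrX ⇒ rrrdrrarrrrarrX ⇒ rrrdrrarrrrarrrXr ⇒ rrrdrrarrrrarrrar

S ⇒ rSX   [S → r S X]
rSX ⇒ rrSXX   [S → r S X]
rrSXX ⇒ rrrSXXX   [S → r S X]
rrrSXXX ⇒ rrrdXXX   [S → d]
rrrdXXX ⇒ rrrdrXrXX   [X → r X r]
rrrdrXrXX ⇒ rrrdrrXrrXX   [X → r X r]
rrrdrrXrrXX ⇒ rrrdrrarrXX   [X → a]
rrrdrrarrXX ⇒ rrrdrrarrrXrX   [X → r X r]
rrrdrrarrrXrX ⇒ rrrdrrarrrrXrrX   [X → r X r]
rrrdrrarrrrXrrX ⇒ rrrdrrarrrrarrX   [X → a]
rrrdrrarrrrarrX ⇒ rrrdrrarrrrarrrXr   [X → r X r]
rrrdrrarrrrarrrXr ⇒ rrrdrrarrrrarrrar   [X → a]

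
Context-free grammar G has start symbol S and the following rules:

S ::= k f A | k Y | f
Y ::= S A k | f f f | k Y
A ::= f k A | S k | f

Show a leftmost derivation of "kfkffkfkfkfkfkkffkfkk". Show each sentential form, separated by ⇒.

S ⇒ kfA ⇒ kfSk ⇒ kfkfAk ⇒ kfkffkAk ⇒ kfkffkfkAk ⇒ kfkffkfkfkAk ⇒ kfkffkfkfkfkAk ⇒ kfkffkfkfkfkfkAk ⇒ kfkffkfkfkfkfkSkk ⇒ kfkffkfkfkfkfkkfAkk ⇒ kfkffkfkfkfkfkkffkAkk ⇒ kfkffkfkfkfkfkkffkfkk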